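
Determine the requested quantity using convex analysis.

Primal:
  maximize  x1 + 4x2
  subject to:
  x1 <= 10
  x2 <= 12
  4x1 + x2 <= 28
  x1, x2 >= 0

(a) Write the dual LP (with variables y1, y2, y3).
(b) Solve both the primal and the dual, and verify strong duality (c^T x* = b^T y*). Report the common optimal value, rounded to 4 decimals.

The standard primal-dual pair for 'max c^T x s.t. A x <= b, x >= 0' is:
  Dual:  min b^T y  s.t.  A^T y >= c,  y >= 0.

So the dual LP is:
  minimize  10y1 + 12y2 + 28y3
  subject to:
    y1 + 4y3 >= 1
    y2 + y3 >= 4
    y1, y2, y3 >= 0

Solving the primal: x* = (4, 12).
  primal value c^T x* = 52.
Solving the dual: y* = (0, 3.75, 0.25).
  dual value b^T y* = 52.
Strong duality: c^T x* = b^T y*. Confirmed.

52


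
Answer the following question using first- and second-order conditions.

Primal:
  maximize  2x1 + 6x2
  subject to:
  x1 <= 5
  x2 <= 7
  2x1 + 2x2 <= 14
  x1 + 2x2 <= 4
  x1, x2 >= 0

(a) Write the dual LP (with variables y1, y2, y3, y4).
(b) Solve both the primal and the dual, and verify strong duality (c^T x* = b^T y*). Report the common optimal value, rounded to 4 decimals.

The standard primal-dual pair for 'max c^T x s.t. A x <= b, x >= 0' is:
  Dual:  min b^T y  s.t.  A^T y >= c,  y >= 0.

So the dual LP is:
  minimize  5y1 + 7y2 + 14y3 + 4y4
  subject to:
    y1 + 2y3 + y4 >= 2
    y2 + 2y3 + 2y4 >= 6
    y1, y2, y3, y4 >= 0

Solving the primal: x* = (0, 2).
  primal value c^T x* = 12.
Solving the dual: y* = (0, 0, 0, 3).
  dual value b^T y* = 12.
Strong duality: c^T x* = b^T y*. Confirmed.

12


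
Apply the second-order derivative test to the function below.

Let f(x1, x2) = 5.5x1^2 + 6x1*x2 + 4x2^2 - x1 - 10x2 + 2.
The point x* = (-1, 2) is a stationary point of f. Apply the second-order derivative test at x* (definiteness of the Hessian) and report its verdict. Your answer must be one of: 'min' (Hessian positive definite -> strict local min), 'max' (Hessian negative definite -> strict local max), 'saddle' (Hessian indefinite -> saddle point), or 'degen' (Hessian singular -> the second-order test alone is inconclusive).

Compute the Hessian H = grad^2 f:
  H = [[11, 6], [6, 8]]
Verify stationarity: grad f(x*) = H x* + g = (0, 0).
Eigenvalues of H: 3.3153, 15.6847.
Both eigenvalues > 0, so H is positive definite -> x* is a strict local min.

min


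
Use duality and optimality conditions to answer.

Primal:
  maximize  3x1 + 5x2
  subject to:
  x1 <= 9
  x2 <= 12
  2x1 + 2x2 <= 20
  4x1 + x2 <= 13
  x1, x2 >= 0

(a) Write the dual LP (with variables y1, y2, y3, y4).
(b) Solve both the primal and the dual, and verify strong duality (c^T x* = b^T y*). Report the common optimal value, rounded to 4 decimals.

The standard primal-dual pair for 'max c^T x s.t. A x <= b, x >= 0' is:
  Dual:  min b^T y  s.t.  A^T y >= c,  y >= 0.

So the dual LP is:
  minimize  9y1 + 12y2 + 20y3 + 13y4
  subject to:
    y1 + 2y3 + 4y4 >= 3
    y2 + 2y3 + y4 >= 5
    y1, y2, y3, y4 >= 0

Solving the primal: x* = (0, 10).
  primal value c^T x* = 50.
Solving the dual: y* = (0, 0, 2.5, 0).
  dual value b^T y* = 50.
Strong duality: c^T x* = b^T y*. Confirmed.

50


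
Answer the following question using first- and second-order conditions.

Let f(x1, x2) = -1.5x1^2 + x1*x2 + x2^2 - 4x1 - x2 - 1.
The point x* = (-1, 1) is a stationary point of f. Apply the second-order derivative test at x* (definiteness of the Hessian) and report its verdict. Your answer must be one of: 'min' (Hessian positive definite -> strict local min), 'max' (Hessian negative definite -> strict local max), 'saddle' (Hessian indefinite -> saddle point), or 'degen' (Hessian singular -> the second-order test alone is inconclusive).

Compute the Hessian H = grad^2 f:
  H = [[-3, 1], [1, 2]]
Verify stationarity: grad f(x*) = H x* + g = (0, 0).
Eigenvalues of H: -3.1926, 2.1926.
Eigenvalues have mixed signs, so H is indefinite -> x* is a saddle point.

saddle


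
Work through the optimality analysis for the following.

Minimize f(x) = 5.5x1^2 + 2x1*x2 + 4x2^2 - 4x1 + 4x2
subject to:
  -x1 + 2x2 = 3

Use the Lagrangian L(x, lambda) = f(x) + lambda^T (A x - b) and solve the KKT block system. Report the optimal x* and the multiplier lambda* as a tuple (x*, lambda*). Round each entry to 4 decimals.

Form the Lagrangian:
  L(x, lambda) = (1/2) x^T Q x + c^T x + lambda^T (A x - b)
Stationarity (grad_x L = 0): Q x + c + A^T lambda = 0.
Primal feasibility: A x = b.

This gives the KKT block system:
  [ Q   A^T ] [ x     ]   [-c ]
  [ A    0  ] [ lambda ] = [ b ]

Solving the linear system:
  x*      = (-0.4667, 1.2667)
  lambda* = (-6.6)
  f(x*)   = 13.3667

x* = (-0.4667, 1.2667), lambda* = (-6.6)


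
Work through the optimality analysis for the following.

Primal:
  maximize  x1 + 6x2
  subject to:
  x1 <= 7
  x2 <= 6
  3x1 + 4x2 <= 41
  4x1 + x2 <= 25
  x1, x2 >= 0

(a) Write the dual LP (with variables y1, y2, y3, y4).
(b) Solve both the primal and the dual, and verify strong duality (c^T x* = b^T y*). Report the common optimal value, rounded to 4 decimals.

The standard primal-dual pair for 'max c^T x s.t. A x <= b, x >= 0' is:
  Dual:  min b^T y  s.t.  A^T y >= c,  y >= 0.

So the dual LP is:
  minimize  7y1 + 6y2 + 41y3 + 25y4
  subject to:
    y1 + 3y3 + 4y4 >= 1
    y2 + 4y3 + y4 >= 6
    y1, y2, y3, y4 >= 0

Solving the primal: x* = (4.75, 6).
  primal value c^T x* = 40.75.
Solving the dual: y* = (0, 5.75, 0, 0.25).
  dual value b^T y* = 40.75.
Strong duality: c^T x* = b^T y*. Confirmed.

40.75


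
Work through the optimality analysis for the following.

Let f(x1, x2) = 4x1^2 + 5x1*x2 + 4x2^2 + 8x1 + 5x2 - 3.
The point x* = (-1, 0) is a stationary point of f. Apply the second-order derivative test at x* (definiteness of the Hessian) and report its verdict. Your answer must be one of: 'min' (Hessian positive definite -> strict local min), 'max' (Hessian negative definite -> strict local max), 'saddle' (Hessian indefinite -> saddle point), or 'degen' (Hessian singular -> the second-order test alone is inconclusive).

Compute the Hessian H = grad^2 f:
  H = [[8, 5], [5, 8]]
Verify stationarity: grad f(x*) = H x* + g = (0, 0).
Eigenvalues of H: 3, 13.
Both eigenvalues > 0, so H is positive definite -> x* is a strict local min.

min


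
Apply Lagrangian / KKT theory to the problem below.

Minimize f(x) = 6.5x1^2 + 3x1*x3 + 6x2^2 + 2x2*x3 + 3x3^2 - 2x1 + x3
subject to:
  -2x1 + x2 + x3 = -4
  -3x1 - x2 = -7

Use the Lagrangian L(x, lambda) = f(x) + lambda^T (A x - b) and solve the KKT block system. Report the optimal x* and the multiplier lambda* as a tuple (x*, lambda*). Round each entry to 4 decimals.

Form the Lagrangian:
  L(x, lambda) = (1/2) x^T Q x + c^T x + lambda^T (A x - b)
Stationarity (grad_x L = 0): Q x + c + A^T lambda = 0.
Primal feasibility: A x = b.

This gives the KKT block system:
  [ Q   A^T ] [ x     ]   [-c ]
  [ A    0  ] [ lambda ] = [ b ]

Solving the linear system:
  x*      = (1.9751, 1.0747, -1.1245)
  lambda* = (-2.3278, 8.3195)
  f(x*)   = 21.9253

x* = (1.9751, 1.0747, -1.1245), lambda* = (-2.3278, 8.3195)


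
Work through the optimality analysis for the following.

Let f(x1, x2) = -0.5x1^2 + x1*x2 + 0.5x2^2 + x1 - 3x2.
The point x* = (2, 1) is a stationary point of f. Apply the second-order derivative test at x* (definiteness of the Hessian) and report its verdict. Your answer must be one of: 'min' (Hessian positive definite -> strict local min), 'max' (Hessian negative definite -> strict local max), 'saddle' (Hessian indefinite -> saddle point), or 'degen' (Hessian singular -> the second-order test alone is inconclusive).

Compute the Hessian H = grad^2 f:
  H = [[-1, 1], [1, 1]]
Verify stationarity: grad f(x*) = H x* + g = (0, 0).
Eigenvalues of H: -1.4142, 1.4142.
Eigenvalues have mixed signs, so H is indefinite -> x* is a saddle point.

saddle


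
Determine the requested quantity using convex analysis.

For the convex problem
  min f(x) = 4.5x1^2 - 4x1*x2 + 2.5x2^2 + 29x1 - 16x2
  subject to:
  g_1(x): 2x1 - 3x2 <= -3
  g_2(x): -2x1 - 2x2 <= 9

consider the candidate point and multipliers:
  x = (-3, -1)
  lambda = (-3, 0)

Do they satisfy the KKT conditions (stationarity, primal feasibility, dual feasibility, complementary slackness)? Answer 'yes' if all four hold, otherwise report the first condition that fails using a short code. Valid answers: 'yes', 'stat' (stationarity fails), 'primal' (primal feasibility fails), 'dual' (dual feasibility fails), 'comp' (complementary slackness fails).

Gradient of f: grad f(x) = Q x + c = (6, -9)
Constraint values g_i(x) = a_i^T x - b_i:
  g_1((-3, -1)) = 0
  g_2((-3, -1)) = -1
Stationarity residual: grad f(x) + sum_i lambda_i a_i = (0, 0)
  -> stationarity OK
Primal feasibility (all g_i <= 0): OK
Dual feasibility (all lambda_i >= 0): FAILS
Complementary slackness (lambda_i * g_i(x) = 0 for all i): OK

Verdict: the first failing condition is dual_feasibility -> dual.

dual


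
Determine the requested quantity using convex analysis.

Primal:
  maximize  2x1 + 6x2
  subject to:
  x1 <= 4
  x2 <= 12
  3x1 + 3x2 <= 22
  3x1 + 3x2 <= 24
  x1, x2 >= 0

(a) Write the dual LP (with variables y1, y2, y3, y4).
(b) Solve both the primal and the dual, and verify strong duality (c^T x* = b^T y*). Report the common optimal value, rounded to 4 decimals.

The standard primal-dual pair for 'max c^T x s.t. A x <= b, x >= 0' is:
  Dual:  min b^T y  s.t.  A^T y >= c,  y >= 0.

So the dual LP is:
  minimize  4y1 + 12y2 + 22y3 + 24y4
  subject to:
    y1 + 3y3 + 3y4 >= 2
    y2 + 3y3 + 3y4 >= 6
    y1, y2, y3, y4 >= 0

Solving the primal: x* = (0, 7.3333).
  primal value c^T x* = 44.
Solving the dual: y* = (0, 0, 2, 0).
  dual value b^T y* = 44.
Strong duality: c^T x* = b^T y*. Confirmed.

44


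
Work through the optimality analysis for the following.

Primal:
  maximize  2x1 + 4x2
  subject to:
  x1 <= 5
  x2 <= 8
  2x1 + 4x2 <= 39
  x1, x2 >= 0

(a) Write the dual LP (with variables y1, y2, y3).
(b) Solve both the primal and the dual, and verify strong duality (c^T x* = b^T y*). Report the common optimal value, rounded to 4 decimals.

The standard primal-dual pair for 'max c^T x s.t. A x <= b, x >= 0' is:
  Dual:  min b^T y  s.t.  A^T y >= c,  y >= 0.

So the dual LP is:
  minimize  5y1 + 8y2 + 39y3
  subject to:
    y1 + 2y3 >= 2
    y2 + 4y3 >= 4
    y1, y2, y3 >= 0

Solving the primal: x* = (3.5, 8).
  primal value c^T x* = 39.
Solving the dual: y* = (0, 0, 1).
  dual value b^T y* = 39.
Strong duality: c^T x* = b^T y*. Confirmed.

39


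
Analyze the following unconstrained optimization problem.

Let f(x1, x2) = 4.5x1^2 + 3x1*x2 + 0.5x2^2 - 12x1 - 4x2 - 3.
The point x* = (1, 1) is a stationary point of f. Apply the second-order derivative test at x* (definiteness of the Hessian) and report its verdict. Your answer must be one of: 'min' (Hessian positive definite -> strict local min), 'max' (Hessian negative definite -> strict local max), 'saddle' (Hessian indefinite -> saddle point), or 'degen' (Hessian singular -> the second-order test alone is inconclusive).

Compute the Hessian H = grad^2 f:
  H = [[9, 3], [3, 1]]
Verify stationarity: grad f(x*) = H x* + g = (0, 0).
Eigenvalues of H: 0, 10.
H has a zero eigenvalue (singular; positive semidefinite but not definite), so H is neither positive definite, negative definite, nor indefinite. The second-order test alone is inconclusive -> degen.
(Indeed, f is constant along the null direction of H through x*, so x* is not a strict local extremum.)

degen


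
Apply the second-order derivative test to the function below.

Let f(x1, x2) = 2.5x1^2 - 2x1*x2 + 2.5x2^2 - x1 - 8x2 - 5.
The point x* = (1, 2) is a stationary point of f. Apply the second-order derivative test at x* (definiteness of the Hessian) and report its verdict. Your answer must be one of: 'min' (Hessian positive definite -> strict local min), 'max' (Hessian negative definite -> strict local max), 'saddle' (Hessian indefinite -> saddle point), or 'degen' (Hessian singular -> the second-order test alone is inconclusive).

Compute the Hessian H = grad^2 f:
  H = [[5, -2], [-2, 5]]
Verify stationarity: grad f(x*) = H x* + g = (0, 0).
Eigenvalues of H: 3, 7.
Both eigenvalues > 0, so H is positive definite -> x* is a strict local min.

min


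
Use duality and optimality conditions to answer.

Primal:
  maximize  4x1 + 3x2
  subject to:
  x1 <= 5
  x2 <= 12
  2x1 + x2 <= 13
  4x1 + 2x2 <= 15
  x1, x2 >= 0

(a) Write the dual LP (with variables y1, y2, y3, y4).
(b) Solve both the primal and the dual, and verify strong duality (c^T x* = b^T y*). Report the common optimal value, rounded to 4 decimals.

The standard primal-dual pair for 'max c^T x s.t. A x <= b, x >= 0' is:
  Dual:  min b^T y  s.t.  A^T y >= c,  y >= 0.

So the dual LP is:
  minimize  5y1 + 12y2 + 13y3 + 15y4
  subject to:
    y1 + 2y3 + 4y4 >= 4
    y2 + y3 + 2y4 >= 3
    y1, y2, y3, y4 >= 0

Solving the primal: x* = (0, 7.5).
  primal value c^T x* = 22.5.
Solving the dual: y* = (0, 0, 0, 1.5).
  dual value b^T y* = 22.5.
Strong duality: c^T x* = b^T y*. Confirmed.

22.5


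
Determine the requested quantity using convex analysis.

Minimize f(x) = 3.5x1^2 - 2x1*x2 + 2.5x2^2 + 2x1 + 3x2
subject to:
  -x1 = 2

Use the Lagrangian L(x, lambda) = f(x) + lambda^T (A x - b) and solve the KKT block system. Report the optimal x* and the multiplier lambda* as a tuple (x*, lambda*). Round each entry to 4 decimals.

Form the Lagrangian:
  L(x, lambda) = (1/2) x^T Q x + c^T x + lambda^T (A x - b)
Stationarity (grad_x L = 0): Q x + c + A^T lambda = 0.
Primal feasibility: A x = b.

This gives the KKT block system:
  [ Q   A^T ] [ x     ]   [-c ]
  [ A    0  ] [ lambda ] = [ b ]

Solving the linear system:
  x*      = (-2, -1.4)
  lambda* = (-9.2)
  f(x*)   = 5.1

x* = (-2, -1.4), lambda* = (-9.2)


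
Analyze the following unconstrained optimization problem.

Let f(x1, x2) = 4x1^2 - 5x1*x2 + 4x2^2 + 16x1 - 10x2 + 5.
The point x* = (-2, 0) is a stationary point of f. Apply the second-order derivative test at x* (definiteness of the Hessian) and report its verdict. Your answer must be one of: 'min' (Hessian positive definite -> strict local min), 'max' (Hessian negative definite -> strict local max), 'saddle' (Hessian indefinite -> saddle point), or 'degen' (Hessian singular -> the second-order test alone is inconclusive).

Compute the Hessian H = grad^2 f:
  H = [[8, -5], [-5, 8]]
Verify stationarity: grad f(x*) = H x* + g = (0, 0).
Eigenvalues of H: 3, 13.
Both eigenvalues > 0, so H is positive definite -> x* is a strict local min.

min


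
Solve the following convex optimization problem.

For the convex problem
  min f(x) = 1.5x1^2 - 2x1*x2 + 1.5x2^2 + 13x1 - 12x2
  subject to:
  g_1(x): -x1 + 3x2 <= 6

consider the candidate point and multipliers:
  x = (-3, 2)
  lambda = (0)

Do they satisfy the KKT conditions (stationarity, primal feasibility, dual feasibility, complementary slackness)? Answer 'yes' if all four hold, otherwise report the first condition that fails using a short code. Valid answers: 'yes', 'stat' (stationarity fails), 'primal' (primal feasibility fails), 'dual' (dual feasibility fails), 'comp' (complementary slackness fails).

Gradient of f: grad f(x) = Q x + c = (0, 0)
Constraint values g_i(x) = a_i^T x - b_i:
  g_1((-3, 2)) = 3
Stationarity residual: grad f(x) + sum_i lambda_i a_i = (0, 0)
  -> stationarity OK
Primal feasibility (all g_i <= 0): FAILS
Dual feasibility (all lambda_i >= 0): OK
Complementary slackness (lambda_i * g_i(x) = 0 for all i): OK

Verdict: the first failing condition is primal_feasibility -> primal.

primal


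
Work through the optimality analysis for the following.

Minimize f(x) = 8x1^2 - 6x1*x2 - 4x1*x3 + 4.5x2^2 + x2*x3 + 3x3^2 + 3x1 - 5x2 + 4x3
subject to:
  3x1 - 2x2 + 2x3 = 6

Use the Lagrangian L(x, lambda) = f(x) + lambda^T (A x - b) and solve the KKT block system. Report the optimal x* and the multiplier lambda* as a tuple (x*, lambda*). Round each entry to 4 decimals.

Form the Lagrangian:
  L(x, lambda) = (1/2) x^T Q x + c^T x + lambda^T (A x - b)
Stationarity (grad_x L = 0): Q x + c + A^T lambda = 0.
Primal feasibility: A x = b.

This gives the KKT block system:
  [ Q   A^T ] [ x     ]   [-c ]
  [ A    0  ] [ lambda ] = [ b ]

Solving the linear system:
  x*      = (1.0657, 0.1087, 1.5101)
  lambda* = (-4.4531)
  f(x*)   = 17.7064

x* = (1.0657, 0.1087, 1.5101), lambda* = (-4.4531)


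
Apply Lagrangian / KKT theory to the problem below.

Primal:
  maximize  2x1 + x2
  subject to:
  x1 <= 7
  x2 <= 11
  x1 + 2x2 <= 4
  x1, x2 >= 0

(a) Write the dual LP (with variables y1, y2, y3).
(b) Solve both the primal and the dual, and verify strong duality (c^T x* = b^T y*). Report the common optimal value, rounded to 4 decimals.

The standard primal-dual pair for 'max c^T x s.t. A x <= b, x >= 0' is:
  Dual:  min b^T y  s.t.  A^T y >= c,  y >= 0.

So the dual LP is:
  minimize  7y1 + 11y2 + 4y3
  subject to:
    y1 + y3 >= 2
    y2 + 2y3 >= 1
    y1, y2, y3 >= 0

Solving the primal: x* = (4, 0).
  primal value c^T x* = 8.
Solving the dual: y* = (0, 0, 2).
  dual value b^T y* = 8.
Strong duality: c^T x* = b^T y*. Confirmed.

8


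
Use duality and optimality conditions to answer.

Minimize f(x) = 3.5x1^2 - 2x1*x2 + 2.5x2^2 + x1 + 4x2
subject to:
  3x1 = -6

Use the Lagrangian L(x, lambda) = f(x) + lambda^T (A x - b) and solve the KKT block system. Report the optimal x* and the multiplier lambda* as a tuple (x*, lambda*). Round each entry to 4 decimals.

Form the Lagrangian:
  L(x, lambda) = (1/2) x^T Q x + c^T x + lambda^T (A x - b)
Stationarity (grad_x L = 0): Q x + c + A^T lambda = 0.
Primal feasibility: A x = b.

This gives the KKT block system:
  [ Q   A^T ] [ x     ]   [-c ]
  [ A    0  ] [ lambda ] = [ b ]

Solving the linear system:
  x*      = (-2, -1.6)
  lambda* = (3.2667)
  f(x*)   = 5.6

x* = (-2, -1.6), lambda* = (3.2667)


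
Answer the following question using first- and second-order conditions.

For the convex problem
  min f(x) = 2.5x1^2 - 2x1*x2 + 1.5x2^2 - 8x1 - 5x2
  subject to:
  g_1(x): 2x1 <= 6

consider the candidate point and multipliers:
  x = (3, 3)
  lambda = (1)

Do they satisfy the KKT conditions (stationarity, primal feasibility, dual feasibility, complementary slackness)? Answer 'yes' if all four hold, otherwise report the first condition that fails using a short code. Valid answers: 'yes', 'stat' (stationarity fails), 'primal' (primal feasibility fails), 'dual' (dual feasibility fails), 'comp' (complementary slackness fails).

Gradient of f: grad f(x) = Q x + c = (1, -2)
Constraint values g_i(x) = a_i^T x - b_i:
  g_1((3, 3)) = 0
Stationarity residual: grad f(x) + sum_i lambda_i a_i = (3, -2)
  -> stationarity FAILS
Primal feasibility (all g_i <= 0): OK
Dual feasibility (all lambda_i >= 0): OK
Complementary slackness (lambda_i * g_i(x) = 0 for all i): OK

Verdict: the first failing condition is stationarity -> stat.

stat


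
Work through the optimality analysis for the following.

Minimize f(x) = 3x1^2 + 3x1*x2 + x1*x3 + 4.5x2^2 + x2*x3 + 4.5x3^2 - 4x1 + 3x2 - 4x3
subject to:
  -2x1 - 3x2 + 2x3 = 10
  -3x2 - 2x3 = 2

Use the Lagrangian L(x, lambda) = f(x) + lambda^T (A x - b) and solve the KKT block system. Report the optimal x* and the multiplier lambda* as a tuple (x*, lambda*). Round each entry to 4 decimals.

Form the Lagrangian:
  L(x, lambda) = (1/2) x^T Q x + c^T x + lambda^T (A x - b)
Stationarity (grad_x L = 0): Q x + c + A^T lambda = 0.
Primal feasibility: A x = b.

This gives the KKT block system:
  [ Q   A^T ] [ x     ]   [-c ]
  [ A    0  ] [ lambda ] = [ b ]

Solving the linear system:
  x*      = (-0.2947, -1.9018, 1.8526)
  lambda* = (-4.8105, 0.4281)
  f(x*)   = 17.6561

x* = (-0.2947, -1.9018, 1.8526), lambda* = (-4.8105, 0.4281)


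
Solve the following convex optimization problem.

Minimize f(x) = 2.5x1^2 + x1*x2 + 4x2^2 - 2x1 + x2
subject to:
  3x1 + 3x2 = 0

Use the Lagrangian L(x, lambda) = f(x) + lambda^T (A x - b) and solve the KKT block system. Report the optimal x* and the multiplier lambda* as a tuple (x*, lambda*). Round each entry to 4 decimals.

Form the Lagrangian:
  L(x, lambda) = (1/2) x^T Q x + c^T x + lambda^T (A x - b)
Stationarity (grad_x L = 0): Q x + c + A^T lambda = 0.
Primal feasibility: A x = b.

This gives the KKT block system:
  [ Q   A^T ] [ x     ]   [-c ]
  [ A    0  ] [ lambda ] = [ b ]

Solving the linear system:
  x*      = (0.2727, -0.2727)
  lambda* = (0.303)
  f(x*)   = -0.4091

x* = (0.2727, -0.2727), lambda* = (0.303)


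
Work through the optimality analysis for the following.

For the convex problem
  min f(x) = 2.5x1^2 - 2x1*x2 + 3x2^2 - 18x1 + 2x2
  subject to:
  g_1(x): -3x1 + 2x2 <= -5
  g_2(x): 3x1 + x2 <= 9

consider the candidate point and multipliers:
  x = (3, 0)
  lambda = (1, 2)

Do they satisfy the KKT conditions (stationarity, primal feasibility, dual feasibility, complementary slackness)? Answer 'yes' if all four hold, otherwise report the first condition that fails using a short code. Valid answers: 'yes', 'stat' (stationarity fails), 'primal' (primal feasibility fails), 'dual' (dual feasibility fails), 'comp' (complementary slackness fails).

Gradient of f: grad f(x) = Q x + c = (-3, -4)
Constraint values g_i(x) = a_i^T x - b_i:
  g_1((3, 0)) = -4
  g_2((3, 0)) = 0
Stationarity residual: grad f(x) + sum_i lambda_i a_i = (0, 0)
  -> stationarity OK
Primal feasibility (all g_i <= 0): OK
Dual feasibility (all lambda_i >= 0): OK
Complementary slackness (lambda_i * g_i(x) = 0 for all i): FAILS

Verdict: the first failing condition is complementary_slackness -> comp.

comp


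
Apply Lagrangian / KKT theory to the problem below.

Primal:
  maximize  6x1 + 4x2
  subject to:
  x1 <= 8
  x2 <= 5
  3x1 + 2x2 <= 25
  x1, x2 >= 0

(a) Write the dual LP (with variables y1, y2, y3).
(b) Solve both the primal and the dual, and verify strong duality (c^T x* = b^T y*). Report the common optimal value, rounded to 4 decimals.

The standard primal-dual pair for 'max c^T x s.t. A x <= b, x >= 0' is:
  Dual:  min b^T y  s.t.  A^T y >= c,  y >= 0.

So the dual LP is:
  minimize  8y1 + 5y2 + 25y3
  subject to:
    y1 + 3y3 >= 6
    y2 + 2y3 >= 4
    y1, y2, y3 >= 0

Solving the primal: x* = (5, 5).
  primal value c^T x* = 50.
Solving the dual: y* = (0, 0, 2).
  dual value b^T y* = 50.
Strong duality: c^T x* = b^T y*. Confirmed.

50


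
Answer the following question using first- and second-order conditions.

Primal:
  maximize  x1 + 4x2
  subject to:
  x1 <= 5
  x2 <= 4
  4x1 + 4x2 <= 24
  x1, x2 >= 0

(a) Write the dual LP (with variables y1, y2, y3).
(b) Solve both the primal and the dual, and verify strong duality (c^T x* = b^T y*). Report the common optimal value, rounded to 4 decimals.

The standard primal-dual pair for 'max c^T x s.t. A x <= b, x >= 0' is:
  Dual:  min b^T y  s.t.  A^T y >= c,  y >= 0.

So the dual LP is:
  minimize  5y1 + 4y2 + 24y3
  subject to:
    y1 + 4y3 >= 1
    y2 + 4y3 >= 4
    y1, y2, y3 >= 0

Solving the primal: x* = (2, 4).
  primal value c^T x* = 18.
Solving the dual: y* = (0, 3, 0.25).
  dual value b^T y* = 18.
Strong duality: c^T x* = b^T y*. Confirmed.

18


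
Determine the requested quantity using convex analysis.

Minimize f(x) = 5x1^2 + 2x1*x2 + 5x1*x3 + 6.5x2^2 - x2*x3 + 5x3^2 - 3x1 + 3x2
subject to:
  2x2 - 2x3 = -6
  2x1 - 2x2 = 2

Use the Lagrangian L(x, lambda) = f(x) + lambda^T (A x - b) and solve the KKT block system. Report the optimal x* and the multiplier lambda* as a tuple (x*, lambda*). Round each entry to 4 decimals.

Form the Lagrangian:
  L(x, lambda) = (1/2) x^T Q x + c^T x + lambda^T (A x - b)
Stationarity (grad_x L = 0): Q x + c + A^T lambda = 0.
Primal feasibility: A x = b.

This gives the KKT block system:
  [ Q   A^T ] [ x     ]   [-c ]
  [ A    0  ] [ lambda ] = [ b ]

Solving the linear system:
  x*      = (-0.3111, -1.3111, 1.6889)
  lambda* = (8.3222, 0.1444)
  f(x*)   = 23.3222

x* = (-0.3111, -1.3111, 1.6889), lambda* = (8.3222, 0.1444)


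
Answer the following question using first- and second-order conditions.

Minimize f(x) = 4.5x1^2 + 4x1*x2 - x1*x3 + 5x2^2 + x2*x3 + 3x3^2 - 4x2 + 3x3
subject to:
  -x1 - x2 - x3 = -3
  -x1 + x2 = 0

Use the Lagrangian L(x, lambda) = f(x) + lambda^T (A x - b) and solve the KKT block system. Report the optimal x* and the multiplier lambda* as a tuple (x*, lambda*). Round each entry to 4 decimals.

Form the Lagrangian:
  L(x, lambda) = (1/2) x^T Q x + c^T x + lambda^T (A x - b)
Stationarity (grad_x L = 0): Q x + c + A^T lambda = 0.
Primal feasibility: A x = b.

This gives the KKT block system:
  [ Q   A^T ] [ x     ]   [-c ]
  [ A    0  ] [ lambda ] = [ b ]

Solving the linear system:
  x*      = (0.902, 0.902, 1.1961)
  lambda* = (10.1765, 0.3529)
  f(x*)   = 15.2549

x* = (0.902, 0.902, 1.1961), lambda* = (10.1765, 0.3529)


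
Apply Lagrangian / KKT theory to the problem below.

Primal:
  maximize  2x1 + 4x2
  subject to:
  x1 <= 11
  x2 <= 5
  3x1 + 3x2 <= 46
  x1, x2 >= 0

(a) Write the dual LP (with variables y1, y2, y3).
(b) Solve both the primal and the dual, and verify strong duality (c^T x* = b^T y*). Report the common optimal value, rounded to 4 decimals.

The standard primal-dual pair for 'max c^T x s.t. A x <= b, x >= 0' is:
  Dual:  min b^T y  s.t.  A^T y >= c,  y >= 0.

So the dual LP is:
  minimize  11y1 + 5y2 + 46y3
  subject to:
    y1 + 3y3 >= 2
    y2 + 3y3 >= 4
    y1, y2, y3 >= 0

Solving the primal: x* = (10.3333, 5).
  primal value c^T x* = 40.6667.
Solving the dual: y* = (0, 2, 0.6667).
  dual value b^T y* = 40.6667.
Strong duality: c^T x* = b^T y*. Confirmed.

40.6667


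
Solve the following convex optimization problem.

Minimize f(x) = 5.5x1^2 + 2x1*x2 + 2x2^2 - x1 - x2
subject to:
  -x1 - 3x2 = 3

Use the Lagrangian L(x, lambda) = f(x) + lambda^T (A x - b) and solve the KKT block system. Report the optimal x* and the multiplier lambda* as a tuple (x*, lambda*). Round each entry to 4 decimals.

Form the Lagrangian:
  L(x, lambda) = (1/2) x^T Q x + c^T x + lambda^T (A x - b)
Stationarity (grad_x L = 0): Q x + c + A^T lambda = 0.
Primal feasibility: A x = b.

This gives the KKT block system:
  [ Q   A^T ] [ x     ]   [-c ]
  [ A    0  ] [ lambda ] = [ b ]

Solving the linear system:
  x*      = (0.1319, -1.044)
  lambda* = (-1.6374)
  f(x*)   = 2.9121

x* = (0.1319, -1.044), lambda* = (-1.6374)


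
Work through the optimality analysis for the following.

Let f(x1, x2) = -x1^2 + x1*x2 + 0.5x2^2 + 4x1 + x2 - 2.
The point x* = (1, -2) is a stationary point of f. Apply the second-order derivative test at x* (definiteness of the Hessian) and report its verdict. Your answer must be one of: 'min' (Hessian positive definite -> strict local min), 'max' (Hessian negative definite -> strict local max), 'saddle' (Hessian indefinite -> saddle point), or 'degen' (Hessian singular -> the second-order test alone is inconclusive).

Compute the Hessian H = grad^2 f:
  H = [[-2, 1], [1, 1]]
Verify stationarity: grad f(x*) = H x* + g = (0, 0).
Eigenvalues of H: -2.3028, 1.3028.
Eigenvalues have mixed signs, so H is indefinite -> x* is a saddle point.

saddle


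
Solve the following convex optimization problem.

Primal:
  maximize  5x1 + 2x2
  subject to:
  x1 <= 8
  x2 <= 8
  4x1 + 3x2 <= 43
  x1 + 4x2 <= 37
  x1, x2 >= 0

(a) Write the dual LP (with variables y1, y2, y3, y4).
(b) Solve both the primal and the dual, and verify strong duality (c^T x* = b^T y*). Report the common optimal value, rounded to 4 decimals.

The standard primal-dual pair for 'max c^T x s.t. A x <= b, x >= 0' is:
  Dual:  min b^T y  s.t.  A^T y >= c,  y >= 0.

So the dual LP is:
  minimize  8y1 + 8y2 + 43y3 + 37y4
  subject to:
    y1 + 4y3 + y4 >= 5
    y2 + 3y3 + 4y4 >= 2
    y1, y2, y3, y4 >= 0

Solving the primal: x* = (8, 3.6667).
  primal value c^T x* = 47.3333.
Solving the dual: y* = (2.3333, 0, 0.6667, 0).
  dual value b^T y* = 47.3333.
Strong duality: c^T x* = b^T y*. Confirmed.

47.3333


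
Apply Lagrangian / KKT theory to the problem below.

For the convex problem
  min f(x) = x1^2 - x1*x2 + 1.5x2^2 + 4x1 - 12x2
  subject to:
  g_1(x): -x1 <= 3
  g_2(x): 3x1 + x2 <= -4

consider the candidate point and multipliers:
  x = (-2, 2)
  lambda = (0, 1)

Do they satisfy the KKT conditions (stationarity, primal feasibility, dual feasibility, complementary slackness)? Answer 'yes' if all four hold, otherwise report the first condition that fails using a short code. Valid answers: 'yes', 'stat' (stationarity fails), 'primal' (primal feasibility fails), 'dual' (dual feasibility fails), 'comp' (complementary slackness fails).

Gradient of f: grad f(x) = Q x + c = (-2, -4)
Constraint values g_i(x) = a_i^T x - b_i:
  g_1((-2, 2)) = -1
  g_2((-2, 2)) = 0
Stationarity residual: grad f(x) + sum_i lambda_i a_i = (1, -3)
  -> stationarity FAILS
Primal feasibility (all g_i <= 0): OK
Dual feasibility (all lambda_i >= 0): OK
Complementary slackness (lambda_i * g_i(x) = 0 for all i): OK

Verdict: the first failing condition is stationarity -> stat.

stat


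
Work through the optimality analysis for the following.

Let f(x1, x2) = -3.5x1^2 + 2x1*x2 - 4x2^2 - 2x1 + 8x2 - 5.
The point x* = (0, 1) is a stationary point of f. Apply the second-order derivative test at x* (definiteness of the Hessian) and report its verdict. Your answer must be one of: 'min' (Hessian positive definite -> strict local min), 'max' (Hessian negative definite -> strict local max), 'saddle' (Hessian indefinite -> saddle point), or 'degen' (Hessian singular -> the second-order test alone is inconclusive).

Compute the Hessian H = grad^2 f:
  H = [[-7, 2], [2, -8]]
Verify stationarity: grad f(x*) = H x* + g = (0, 0).
Eigenvalues of H: -9.5616, -5.4384.
Both eigenvalues < 0, so H is negative definite -> x* is a strict local max.

max


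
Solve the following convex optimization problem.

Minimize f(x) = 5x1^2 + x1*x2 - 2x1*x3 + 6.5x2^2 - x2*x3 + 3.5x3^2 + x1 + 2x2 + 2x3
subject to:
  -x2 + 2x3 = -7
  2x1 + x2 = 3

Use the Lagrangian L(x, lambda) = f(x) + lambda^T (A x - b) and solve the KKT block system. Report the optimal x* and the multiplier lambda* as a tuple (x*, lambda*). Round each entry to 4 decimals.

Form the Lagrangian:
  L(x, lambda) = (1/2) x^T Q x + c^T x + lambda^T (A x - b)
Stationarity (grad_x L = 0): Q x + c + A^T lambda = 0.
Primal feasibility: A x = b.

This gives the KKT block system:
  [ Q   A^T ] [ x     ]   [-c ]
  [ A    0  ] [ lambda ] = [ b ]

Solving the linear system:
  x*      = (0.9692, 1.0615, -2.9692)
  lambda* = (10.8923, -8.8462)
  f(x*)   = 49.9692

x* = (0.9692, 1.0615, -2.9692), lambda* = (10.8923, -8.8462)


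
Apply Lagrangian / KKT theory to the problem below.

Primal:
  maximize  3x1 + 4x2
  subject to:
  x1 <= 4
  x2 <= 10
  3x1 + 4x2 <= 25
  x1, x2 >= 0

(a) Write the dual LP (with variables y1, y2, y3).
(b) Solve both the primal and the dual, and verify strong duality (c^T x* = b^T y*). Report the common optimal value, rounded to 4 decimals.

The standard primal-dual pair for 'max c^T x s.t. A x <= b, x >= 0' is:
  Dual:  min b^T y  s.t.  A^T y >= c,  y >= 0.

So the dual LP is:
  minimize  4y1 + 10y2 + 25y3
  subject to:
    y1 + 3y3 >= 3
    y2 + 4y3 >= 4
    y1, y2, y3 >= 0

Solving the primal: x* = (0, 6.25).
  primal value c^T x* = 25.
Solving the dual: y* = (0, 0, 1).
  dual value b^T y* = 25.
Strong duality: c^T x* = b^T y*. Confirmed.

25


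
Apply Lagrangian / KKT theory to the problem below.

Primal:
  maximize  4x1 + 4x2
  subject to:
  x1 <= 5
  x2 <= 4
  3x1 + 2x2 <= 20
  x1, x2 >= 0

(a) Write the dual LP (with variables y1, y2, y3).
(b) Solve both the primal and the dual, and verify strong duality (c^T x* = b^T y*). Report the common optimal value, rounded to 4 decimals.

The standard primal-dual pair for 'max c^T x s.t. A x <= b, x >= 0' is:
  Dual:  min b^T y  s.t.  A^T y >= c,  y >= 0.

So the dual LP is:
  minimize  5y1 + 4y2 + 20y3
  subject to:
    y1 + 3y3 >= 4
    y2 + 2y3 >= 4
    y1, y2, y3 >= 0

Solving the primal: x* = (4, 4).
  primal value c^T x* = 32.
Solving the dual: y* = (0, 1.3333, 1.3333).
  dual value b^T y* = 32.
Strong duality: c^T x* = b^T y*. Confirmed.

32


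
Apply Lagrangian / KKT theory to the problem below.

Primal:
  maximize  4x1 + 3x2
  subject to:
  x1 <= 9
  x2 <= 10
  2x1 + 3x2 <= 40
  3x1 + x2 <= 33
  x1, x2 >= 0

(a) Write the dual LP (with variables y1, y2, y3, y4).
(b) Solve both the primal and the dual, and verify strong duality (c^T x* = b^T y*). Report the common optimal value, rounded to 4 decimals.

The standard primal-dual pair for 'max c^T x s.t. A x <= b, x >= 0' is:
  Dual:  min b^T y  s.t.  A^T y >= c,  y >= 0.

So the dual LP is:
  minimize  9y1 + 10y2 + 40y3 + 33y4
  subject to:
    y1 + 2y3 + 3y4 >= 4
    y2 + 3y3 + y4 >= 3
    y1, y2, y3, y4 >= 0

Solving the primal: x* = (8.4286, 7.7143).
  primal value c^T x* = 56.8571.
Solving the dual: y* = (0, 0, 0.7143, 0.8571).
  dual value b^T y* = 56.8571.
Strong duality: c^T x* = b^T y*. Confirmed.

56.8571


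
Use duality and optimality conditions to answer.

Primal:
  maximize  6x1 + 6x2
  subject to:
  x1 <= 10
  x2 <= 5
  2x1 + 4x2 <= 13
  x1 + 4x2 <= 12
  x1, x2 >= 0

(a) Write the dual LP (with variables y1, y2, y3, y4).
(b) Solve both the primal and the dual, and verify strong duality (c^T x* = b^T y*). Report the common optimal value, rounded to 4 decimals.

The standard primal-dual pair for 'max c^T x s.t. A x <= b, x >= 0' is:
  Dual:  min b^T y  s.t.  A^T y >= c,  y >= 0.

So the dual LP is:
  minimize  10y1 + 5y2 + 13y3 + 12y4
  subject to:
    y1 + 2y3 + y4 >= 6
    y2 + 4y3 + 4y4 >= 6
    y1, y2, y3, y4 >= 0

Solving the primal: x* = (6.5, 0).
  primal value c^T x* = 39.
Solving the dual: y* = (0, 0, 3, 0).
  dual value b^T y* = 39.
Strong duality: c^T x* = b^T y*. Confirmed.

39


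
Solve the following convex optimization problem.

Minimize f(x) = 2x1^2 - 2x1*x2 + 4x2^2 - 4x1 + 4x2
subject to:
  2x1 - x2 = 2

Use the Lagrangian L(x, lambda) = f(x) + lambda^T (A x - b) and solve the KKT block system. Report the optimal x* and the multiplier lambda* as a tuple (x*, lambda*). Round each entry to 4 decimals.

Form the Lagrangian:
  L(x, lambda) = (1/2) x^T Q x + c^T x + lambda^T (A x - b)
Stationarity (grad_x L = 0): Q x + c + A^T lambda = 0.
Primal feasibility: A x = b.

This gives the KKT block system:
  [ Q   A^T ] [ x     ]   [-c ]
  [ A    0  ] [ lambda ] = [ b ]

Solving the linear system:
  x*      = (0.8571, -0.2857)
  lambda* = (0)
  f(x*)   = -2.2857

x* = (0.8571, -0.2857), lambda* = (0)


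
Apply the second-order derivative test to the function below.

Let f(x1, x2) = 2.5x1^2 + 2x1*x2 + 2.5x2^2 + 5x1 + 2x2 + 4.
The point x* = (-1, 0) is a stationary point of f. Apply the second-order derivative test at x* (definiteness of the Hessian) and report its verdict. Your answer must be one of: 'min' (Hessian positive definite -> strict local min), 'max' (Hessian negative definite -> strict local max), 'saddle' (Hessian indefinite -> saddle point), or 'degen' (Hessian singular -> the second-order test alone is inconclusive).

Compute the Hessian H = grad^2 f:
  H = [[5, 2], [2, 5]]
Verify stationarity: grad f(x*) = H x* + g = (0, 0).
Eigenvalues of H: 3, 7.
Both eigenvalues > 0, so H is positive definite -> x* is a strict local min.

min


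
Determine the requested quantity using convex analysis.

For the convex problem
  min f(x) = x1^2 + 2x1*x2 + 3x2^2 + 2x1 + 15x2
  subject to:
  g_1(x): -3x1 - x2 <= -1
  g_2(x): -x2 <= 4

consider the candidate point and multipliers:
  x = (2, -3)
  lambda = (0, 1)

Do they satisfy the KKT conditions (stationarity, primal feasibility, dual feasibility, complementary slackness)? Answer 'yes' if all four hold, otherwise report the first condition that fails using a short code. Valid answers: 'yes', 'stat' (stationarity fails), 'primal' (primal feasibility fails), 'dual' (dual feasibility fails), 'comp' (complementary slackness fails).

Gradient of f: grad f(x) = Q x + c = (0, 1)
Constraint values g_i(x) = a_i^T x - b_i:
  g_1((2, -3)) = -2
  g_2((2, -3)) = -1
Stationarity residual: grad f(x) + sum_i lambda_i a_i = (0, 0)
  -> stationarity OK
Primal feasibility (all g_i <= 0): OK
Dual feasibility (all lambda_i >= 0): OK
Complementary slackness (lambda_i * g_i(x) = 0 for all i): FAILS

Verdict: the first failing condition is complementary_slackness -> comp.

comp


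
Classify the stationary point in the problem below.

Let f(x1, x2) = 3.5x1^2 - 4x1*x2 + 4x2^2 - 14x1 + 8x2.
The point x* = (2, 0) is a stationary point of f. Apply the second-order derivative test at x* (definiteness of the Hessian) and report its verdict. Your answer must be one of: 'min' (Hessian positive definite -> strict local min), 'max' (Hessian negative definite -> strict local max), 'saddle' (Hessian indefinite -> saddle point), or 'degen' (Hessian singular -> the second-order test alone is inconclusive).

Compute the Hessian H = grad^2 f:
  H = [[7, -4], [-4, 8]]
Verify stationarity: grad f(x*) = H x* + g = (0, 0).
Eigenvalues of H: 3.4689, 11.5311.
Both eigenvalues > 0, so H is positive definite -> x* is a strict local min.

min


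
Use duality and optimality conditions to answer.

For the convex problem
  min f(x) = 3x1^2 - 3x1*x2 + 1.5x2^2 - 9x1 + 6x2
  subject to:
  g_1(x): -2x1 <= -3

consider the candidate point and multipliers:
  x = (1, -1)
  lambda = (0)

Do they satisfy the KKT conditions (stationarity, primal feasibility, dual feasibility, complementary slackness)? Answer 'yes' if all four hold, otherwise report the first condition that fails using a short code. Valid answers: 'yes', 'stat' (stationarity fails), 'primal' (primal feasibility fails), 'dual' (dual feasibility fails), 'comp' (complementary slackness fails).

Gradient of f: grad f(x) = Q x + c = (0, 0)
Constraint values g_i(x) = a_i^T x - b_i:
  g_1((1, -1)) = 1
Stationarity residual: grad f(x) + sum_i lambda_i a_i = (0, 0)
  -> stationarity OK
Primal feasibility (all g_i <= 0): FAILS
Dual feasibility (all lambda_i >= 0): OK
Complementary slackness (lambda_i * g_i(x) = 0 for all i): OK

Verdict: the first failing condition is primal_feasibility -> primal.

primal


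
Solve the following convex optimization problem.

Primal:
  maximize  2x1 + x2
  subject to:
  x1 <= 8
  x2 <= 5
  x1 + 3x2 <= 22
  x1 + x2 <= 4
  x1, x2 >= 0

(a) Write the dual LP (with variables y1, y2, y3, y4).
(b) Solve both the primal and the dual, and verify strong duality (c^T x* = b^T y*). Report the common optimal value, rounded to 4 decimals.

The standard primal-dual pair for 'max c^T x s.t. A x <= b, x >= 0' is:
  Dual:  min b^T y  s.t.  A^T y >= c,  y >= 0.

So the dual LP is:
  minimize  8y1 + 5y2 + 22y3 + 4y4
  subject to:
    y1 + y3 + y4 >= 2
    y2 + 3y3 + y4 >= 1
    y1, y2, y3, y4 >= 0

Solving the primal: x* = (4, 0).
  primal value c^T x* = 8.
Solving the dual: y* = (0, 0, 0, 2).
  dual value b^T y* = 8.
Strong duality: c^T x* = b^T y*. Confirmed.

8


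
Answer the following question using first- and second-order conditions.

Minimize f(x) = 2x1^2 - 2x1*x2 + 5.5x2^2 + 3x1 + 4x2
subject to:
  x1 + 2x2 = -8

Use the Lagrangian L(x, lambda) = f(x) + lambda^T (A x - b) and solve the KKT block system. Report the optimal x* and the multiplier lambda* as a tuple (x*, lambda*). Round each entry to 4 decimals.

Form the Lagrangian:
  L(x, lambda) = (1/2) x^T Q x + c^T x + lambda^T (A x - b)
Stationarity (grad_x L = 0): Q x + c + A^T lambda = 0.
Primal feasibility: A x = b.

This gives the KKT block system:
  [ Q   A^T ] [ x     ]   [-c ]
  [ A    0  ] [ lambda ] = [ b ]

Solving the linear system:
  x*      = (-3.5429, -2.2286)
  lambda* = (6.7143)
  f(x*)   = 17.0857

x* = (-3.5429, -2.2286), lambda* = (6.7143)


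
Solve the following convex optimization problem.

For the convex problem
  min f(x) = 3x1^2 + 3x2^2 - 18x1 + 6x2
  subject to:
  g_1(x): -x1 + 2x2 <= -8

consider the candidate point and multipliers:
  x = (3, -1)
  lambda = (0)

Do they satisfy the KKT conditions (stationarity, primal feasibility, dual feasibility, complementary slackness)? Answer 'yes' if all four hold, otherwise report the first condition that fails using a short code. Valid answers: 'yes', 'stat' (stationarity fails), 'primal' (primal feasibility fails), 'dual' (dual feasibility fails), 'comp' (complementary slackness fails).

Gradient of f: grad f(x) = Q x + c = (0, 0)
Constraint values g_i(x) = a_i^T x - b_i:
  g_1((3, -1)) = 3
Stationarity residual: grad f(x) + sum_i lambda_i a_i = (0, 0)
  -> stationarity OK
Primal feasibility (all g_i <= 0): FAILS
Dual feasibility (all lambda_i >= 0): OK
Complementary slackness (lambda_i * g_i(x) = 0 for all i): OK

Verdict: the first failing condition is primal_feasibility -> primal.

primal
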